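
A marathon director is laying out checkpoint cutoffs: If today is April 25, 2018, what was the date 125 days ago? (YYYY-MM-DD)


Start: 2018-04-25
Subtracting 125 days
Days already passed in April: 25
After going back through April: 100 more days to subtract
March 2018: 31 days, 69 remaining
February 2018: 28 days, 41 remaining
January 2018: 31 days, 10 remaining
December 2017 has 31 days, need 10
Result: 2017-12-21

2017-12-21


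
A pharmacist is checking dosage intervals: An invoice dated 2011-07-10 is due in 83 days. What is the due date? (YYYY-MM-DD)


Start: 2011-07-10
Adding 83 days
Days remaining in July: 21
After July: 62 days still to add
August 2011: 31 days, 31 remaining
September 2011: 30 days, 1 remaining
October 2011 has 31 days, need 1
Result: 2011-10-01

2011-10-01


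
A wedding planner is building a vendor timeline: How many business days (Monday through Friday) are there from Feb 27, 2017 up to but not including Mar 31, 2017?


Start: 2017-02-27 (Monday)
End (exclusive): 2017-03-31 (Friday)
Total calendar days: 32
Full weeks: 32 // 7 = 4 -> 20 weekdays
Remaining 4 days starting on Monday:
  Mon(w), Tue(w), Wed(w), Thu(w) -> 4 weekdays
Total business days: 20 + 4 = 24

24


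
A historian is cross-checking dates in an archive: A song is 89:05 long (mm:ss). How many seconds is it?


Minutes: 89
Extra seconds: 5
Seconds per minute: 60
Minutes to seconds: 89 x 60 = 5340
Total: 5340 + 5 = 5345

5345


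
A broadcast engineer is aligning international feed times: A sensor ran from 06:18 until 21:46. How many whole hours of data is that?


Start: 06:18
End: 21:46
Hour difference: 21 - 6 = 15 hours
Minute difference: 46 - 18 = 28 minutes
Total minutes: 928
Complete hours: 928 / 60 = 15 (remainder 28)

15


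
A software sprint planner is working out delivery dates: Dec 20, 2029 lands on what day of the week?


Date: 2029-12-20
January 1, 2029 is a Monday
Day of year: 354
Offset from Jan 1: 353 days
353 mod 7 = 3
Result: Thursday

Thursday


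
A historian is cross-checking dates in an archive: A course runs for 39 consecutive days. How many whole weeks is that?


Total days: 39
Days per week: 7
Division: 39 / 7 = 5 remainder 4
Complete weeks: 5
Remaining days: 4

5


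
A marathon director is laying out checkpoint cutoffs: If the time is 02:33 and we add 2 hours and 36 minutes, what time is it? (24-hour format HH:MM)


Start time: 02:33
Adding: 2 hours 36 minutes
Minutes: 33 + 36 = 69
Minute overflow: 69 >= 60, so carry 1 hour, minutes = 9
Hours: 2 + 2 + 1 = 5
Result: 05:09

05:09


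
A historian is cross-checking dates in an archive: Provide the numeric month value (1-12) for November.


Calendar month order:
10. October
11. November <--
12. December
November is month number 11

11


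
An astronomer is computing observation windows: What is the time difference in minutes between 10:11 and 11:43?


Start time: 10:11 = 611 minutes from midnight
End time: 11:43 = 703 minutes from midnight
Difference: 703 - 611 = 92 minutes
That is 1 hours and 32 minutes

92


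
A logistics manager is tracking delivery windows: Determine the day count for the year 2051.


Year: 2051
Check leap year rules:
Divisible by 4? No
2051 is not a leap year
Days: 365

365


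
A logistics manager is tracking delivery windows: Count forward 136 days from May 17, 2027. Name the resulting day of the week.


Start: 2027-05-17 (Monday)
Step 1 - find target date: add 136 days
  2027-05-17 + 136 days = 2027-09-30
Step 2 - day of week:
  136 mod 7 = 3
  Monday + 3 days -> Thursday
Result: Thursday (2027-09-30)

Thursday


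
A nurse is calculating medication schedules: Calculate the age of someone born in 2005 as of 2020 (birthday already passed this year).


Birth year: 2005
Current year: 2020
Age = current year - birth year
Age = 2020 - 2005 = 15

15


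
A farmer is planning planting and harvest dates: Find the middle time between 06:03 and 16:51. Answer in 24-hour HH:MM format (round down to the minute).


Start time: 06:03 = 363 minutes from midnight
End time: 16:51 = 1011 minutes from midnight
Sum: 363 + 1011 = 1374
Midpoint: 1374 / 2 = 687 minutes
Convert: 687 / 60 = 11 hours, 27 minutes
Result: 11:27

11:27


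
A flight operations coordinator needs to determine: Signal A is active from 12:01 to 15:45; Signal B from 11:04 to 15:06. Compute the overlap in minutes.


Interval A: [721, 945] minutes from midnight
Interval B: [664, 906] minutes from midnight
Overlap start = max(721, 664) = 721
Overlap end = min(945, 906) = 906
Overlap = 906 - 721 = 185 minutes

185


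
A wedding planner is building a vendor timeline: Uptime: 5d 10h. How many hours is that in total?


Days: 5
Extra hours: 10
Hours per day: 24
Days to hours: 5 x 24 = 120
Total: 120 + 10 = 130

130


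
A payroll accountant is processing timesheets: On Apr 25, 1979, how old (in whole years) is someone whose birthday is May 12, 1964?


Birth: 1964-05-12
Reference: 1979-04-25
Year difference: 1979 - 1964 = 15
Has birthday (05-12) occurred by 04-25? No
Birthday not yet reached this year -> subtract 1
Age in full years: 14

14


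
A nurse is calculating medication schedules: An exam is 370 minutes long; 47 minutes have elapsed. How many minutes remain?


Total budget: 370 minutes
Time used: 47 minutes
Remaining: 370 - 47 = 323 minutes
Percent used: 12.7%
Percent remaining: 87.3%

323


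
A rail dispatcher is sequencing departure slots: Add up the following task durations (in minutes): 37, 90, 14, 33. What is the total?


Durations: 37, 90, 14, 33
Running sum: 37
+ 90 = 127
+ 14 = 141
+ 33 = 174
Total duration: 174 minutes
That is 2 hours and 54 minutes

174


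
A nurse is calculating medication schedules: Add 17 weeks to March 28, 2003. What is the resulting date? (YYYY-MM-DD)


Start: 2003-03-28
Weeks to add: 17
Convert to days: 17 x 7 = 119 days
Add 119 days to 2003-03-28
Result: 2003-07-25

2003-07-25


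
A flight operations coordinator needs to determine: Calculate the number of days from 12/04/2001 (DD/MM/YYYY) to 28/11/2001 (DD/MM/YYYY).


Start date: 2001-04-12
End date: 2001-11-28
Apr 2001: +19 days
May 2001: +31 days
Jun 2001: +30 days
... (5 more months)
Total: 230 days

230


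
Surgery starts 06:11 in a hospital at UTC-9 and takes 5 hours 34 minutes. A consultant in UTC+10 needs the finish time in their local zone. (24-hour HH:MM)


Start: 06:11 in UTC-9
Step 1 - add duration:
  minutes: 11 + 34 = 45
  hours: 6 + 5 + 0 = 11
  end in UTC-9: 11:45
Step 2 - convert UTC-9 -> UTC+10:
  offset difference: 10 - (-9) = 19 hours
  11 + (19) = 30 -> mod 24 = 6
Result: 06:45 in UTC+10

06:45


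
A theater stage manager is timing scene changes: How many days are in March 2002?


Month: March
Year: 2002
March is a 31-day month
Total: 31 days

31


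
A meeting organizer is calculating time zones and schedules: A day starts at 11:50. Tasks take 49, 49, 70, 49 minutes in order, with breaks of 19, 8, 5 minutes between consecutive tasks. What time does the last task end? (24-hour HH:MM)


Start: 11:50 = 710 min from midnight
  after task 1 (49 min): 12:39
  after break (19 min): 12:58
  after task 2 (49 min): 13:47
  after break (8 min): 13:55
  after task 3 (70 min): 15:05
  after break (5 min): 15:10
  after task 4 (49 min): 15:59
Total elapsed: 249 minutes
End time: 15:59

15:59


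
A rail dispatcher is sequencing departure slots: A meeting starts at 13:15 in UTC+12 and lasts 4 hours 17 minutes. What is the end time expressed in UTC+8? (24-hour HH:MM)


Start: 13:15 in UTC+12
Step 1 - add duration:
  minutes: 15 + 17 = 32
  hours: 13 + 4 + 0 = 17
  end in UTC+12: 17:32
Step 2 - convert UTC+12 -> UTC+8:
  offset difference: 8 - (12) = -4 hours
  17 + (-4) = 13 -> mod 24 = 13
Result: 13:32 in UTC+8

13:32


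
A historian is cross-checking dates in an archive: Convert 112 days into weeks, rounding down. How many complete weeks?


Total days: 112
Days per week: 7
Division: 112 / 7 = 16 remainder 0
Complete weeks: 16
Remaining days: 0

16


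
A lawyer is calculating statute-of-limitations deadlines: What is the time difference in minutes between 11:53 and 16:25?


Start time: 11:53 = 713 minutes from midnight
End time: 16:25 = 985 minutes from midnight
Difference: 985 - 713 = 272 minutes
That is 4 hours and 32 minutes

272


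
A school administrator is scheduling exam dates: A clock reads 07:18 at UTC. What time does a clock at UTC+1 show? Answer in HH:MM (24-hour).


Local time: 07:18 at UTC (offset 0h)
Target zone: UTC+1 (offset 1h)
Difference: 1 - (0) = 1 hours
Calculation: 7 + (1) = 8
Result: 08:18

08:18


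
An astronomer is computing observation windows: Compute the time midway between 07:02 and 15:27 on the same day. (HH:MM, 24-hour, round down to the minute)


Start time: 07:02 = 422 minutes from midnight
End time: 15:27 = 927 minutes from midnight
Sum: 422 + 927 = 1349
Midpoint: 1349 / 2 = 674 minutes
Convert: 674 / 60 = 11 hours, 14 minutes
Result: 11:14

11:14


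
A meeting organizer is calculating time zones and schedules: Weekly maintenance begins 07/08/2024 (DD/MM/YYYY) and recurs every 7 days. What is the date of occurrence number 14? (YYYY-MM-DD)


First occurrence: 2024-08-07 (occurrence 1)
Each occurrence is 7 days after the previous.
Occurrence 14 is 13 weeks after the first.
13 weeks = 91 days
2024-08-07 + 91 days = 2024-11-06

2024-11-06


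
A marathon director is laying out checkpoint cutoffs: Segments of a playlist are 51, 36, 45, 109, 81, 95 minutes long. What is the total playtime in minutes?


Durations: 51, 36, 45, 109, 81, 95
Running sum: 51
+ 36 = 87
+ 45 = 132
+ 109 = 241
+ 81 = 322
+ 95 = 417
Total duration: 417 minutes
That is 6 hours and 57 minutes

417


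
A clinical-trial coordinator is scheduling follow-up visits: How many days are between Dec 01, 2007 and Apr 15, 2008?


Start date: 2007-12-01
End date: 2008-04-15
Dec 2007: +31 days
Jan 2008: +31 days
Feb 2008: +29 days
Mar 2008: +31 days
Apr 2008: +14 days
Total: 136 days

136


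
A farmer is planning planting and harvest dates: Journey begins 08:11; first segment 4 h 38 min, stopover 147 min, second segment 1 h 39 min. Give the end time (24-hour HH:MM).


Depart: 08:11
Leg 1: +278 min -> 12:49
Layover: +147 min -> 15:16
Leg 2: +99 min -> 16:55
Total travel: 524 minutes = 8h 44m
Arrival: 16:55

16:55


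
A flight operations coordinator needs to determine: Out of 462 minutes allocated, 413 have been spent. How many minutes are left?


Total budget: 462 minutes
Time used: 413 minutes
Remaining: 462 - 413 = 49 minutes
Percent used: 89.4%
Percent remaining: 10.6%

49


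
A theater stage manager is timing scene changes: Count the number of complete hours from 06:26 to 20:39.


Start: 06:26
End: 20:39
Hour difference: 20 - 6 = 14 hours
Minute difference: 39 - 26 = 13 minutes
Total minutes: 853
Complete hours: 853 / 60 = 14 (remainder 13)

14


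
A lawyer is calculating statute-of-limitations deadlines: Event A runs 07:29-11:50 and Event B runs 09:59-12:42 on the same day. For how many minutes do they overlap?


Interval A: [449, 710] minutes from midnight
Interval B: [599, 762] minutes from midnight
Overlap start = max(449, 599) = 599
Overlap end = min(710, 762) = 710
Overlap = 710 - 599 = 111 minutes

111


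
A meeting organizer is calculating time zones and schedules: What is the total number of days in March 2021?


Month: March
Year: 2021
March is a 31-day month
Total: 31 days

31


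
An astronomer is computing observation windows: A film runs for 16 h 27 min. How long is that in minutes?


Hours: 16
Minutes: 27
Convert hours to minutes: 16 x 60 = 960
Add remaining minutes: 960 + 27 = 987

987


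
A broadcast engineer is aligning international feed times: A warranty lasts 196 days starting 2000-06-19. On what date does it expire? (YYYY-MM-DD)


Start: 2000-06-19
Adding 196 days
Days remaining in June: 11
After June: 185 days still to add
July 2000: 31 days, 154 remaining
August 2000: 31 days, 123 remaining
September 2000: 30 days, 93 remaining
October 2000: 31 days, 62 remaining
Result: 2001-01-01

2001-01-01


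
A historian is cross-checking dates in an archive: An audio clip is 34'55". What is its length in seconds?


Minutes: 34
Seconds: 55
Convert minutes to seconds: 34 x 60 = 2040
Add remaining seconds: 2040 + 55 = 2095

2095


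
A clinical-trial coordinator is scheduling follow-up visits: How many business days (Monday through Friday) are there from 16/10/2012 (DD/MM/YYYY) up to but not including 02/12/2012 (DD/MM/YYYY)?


Start: 2012-10-16 (Tuesday)
End (exclusive): 2012-12-02 (Sunday)
Total calendar days: 47
Full weeks: 47 // 7 = 6 -> 30 weekdays
Remaining 5 days starting on Tuesday:
  Tue(w), Wed(w), Thu(w), Fri(w), Sat(-) -> 4 weekdays
Total business days: 30 + 4 = 34

34


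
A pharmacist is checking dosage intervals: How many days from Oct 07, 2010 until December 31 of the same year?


Start: October 07, 2010
End: December 31, 2010
Days left in October: 24
November: 30
December: 31
Sum of remaining months: 61
Total: 24 + 61 = 85

85


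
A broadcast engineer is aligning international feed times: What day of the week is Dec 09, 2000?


Date: 2000-12-09
January 1, 2000 is a Saturday
Day of year: 344
Offset from Jan 1: 343 days
343 mod 7 = 0
Result: Saturday

Saturday


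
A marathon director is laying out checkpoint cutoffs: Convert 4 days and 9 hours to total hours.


Days: 4
Extra hours: 9
Hours per day: 24
Days to hours: 4 x 24 = 96
Total: 96 + 9 = 105

105


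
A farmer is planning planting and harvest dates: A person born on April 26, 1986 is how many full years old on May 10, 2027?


Birth: 1986-04-26
Reference: 2027-05-10
Year difference: 2027 - 1986 = 41
Has birthday (04-26) occurred by 05-10? Yes
Age in full years: 41

41


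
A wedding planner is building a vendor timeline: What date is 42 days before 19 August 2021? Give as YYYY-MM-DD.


Start: 2021-08-19
Subtracting 42 days
Days already passed in August: 19
After going back through August: 23 more days to subtract
July 2021 has 31 days, need 23
Result: 2021-07-08

2021-07-08


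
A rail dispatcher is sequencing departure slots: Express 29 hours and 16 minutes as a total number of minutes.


Hours: 29
Extra minutes: 16
Minutes per hour: 60
Hours to minutes: 29 x 60 = 1740
Total: 1740 + 16 = 1756

1756


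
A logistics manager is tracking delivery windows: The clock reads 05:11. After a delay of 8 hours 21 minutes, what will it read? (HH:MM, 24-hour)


Start time: 05:11
Adding: 8 hours 21 minutes
Minutes: 11 + 21 = 32
Hours: 5 + 8 + 0 = 13
Result: 13:32

13:32


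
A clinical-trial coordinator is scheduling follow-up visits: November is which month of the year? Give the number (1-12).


Calendar month order:
10. October
11. November <--
12. December
November is month number 11

11


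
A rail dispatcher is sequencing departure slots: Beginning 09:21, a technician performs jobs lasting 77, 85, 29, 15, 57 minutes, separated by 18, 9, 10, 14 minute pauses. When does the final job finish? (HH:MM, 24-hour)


Start: 09:21 = 561 min from midnight
  after task 1 (77 min): 10:38
  after break (18 min): 10:56
  after task 2 (85 min): 12:21
  after break (9 min): 12:30
  after task 3 (29 min): 12:59
  after break (10 min): 13:09
  after task 4 (15 min): 13:24
  after break (14 min): 13:38
  after task 5 (57 min): 14:35
Total elapsed: 314 minutes
End time: 14:35

14:35


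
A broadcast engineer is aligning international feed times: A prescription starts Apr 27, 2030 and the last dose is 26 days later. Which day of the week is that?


Start: 2030-04-27 (Saturday)
Step 1 - find target date: add 26 days
  2030-04-27 + 26 days = 2030-05-23
Step 2 - day of week:
  26 mod 7 = 5
  Saturday + 5 days -> Thursday
Result: Thursday (2030-05-23)

Thursday


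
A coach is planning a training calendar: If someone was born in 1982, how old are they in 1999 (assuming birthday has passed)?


Birth year: 1982
Current year: 1999
Age = current year - birth year
Age = 1999 - 1982 = 17

17


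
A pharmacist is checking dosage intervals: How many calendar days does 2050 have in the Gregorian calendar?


Year: 2050
Check leap year rules:
Divisible by 4? No
2050 is not a leap year
Days: 365

365


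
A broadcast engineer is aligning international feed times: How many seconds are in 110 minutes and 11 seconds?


Minutes: 110
Extra seconds: 11
Seconds per minute: 60
Minutes to seconds: 110 x 60 = 6600
Total: 6600 + 11 = 6611

6611


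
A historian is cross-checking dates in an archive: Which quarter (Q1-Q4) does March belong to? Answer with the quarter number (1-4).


Month: March (month 3)
Q1: January-March (months 1-3)
Q2: April-June (months 4-6)
Q3: July-September (months 7-9)
Q4: October-December (months 10-12)
Month 3 falls in Q1

1


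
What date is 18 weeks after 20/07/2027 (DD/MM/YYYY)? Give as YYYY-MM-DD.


Start: 2027-07-20
Weeks to add: 18
Convert to days: 18 x 7 = 126 days
Add 126 days to 2027-07-20
Result: 2027-11-23

2027-11-23


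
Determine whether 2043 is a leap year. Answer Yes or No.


Year: 2043
Divisible by 4? 2043 / 4 = 510.75 -> No
Not divisible by 4, so NOT a leap year

No


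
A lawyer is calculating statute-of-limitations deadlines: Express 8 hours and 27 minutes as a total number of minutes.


Hours: 8
Extra minutes: 27
Minutes per hour: 60
Hours to minutes: 8 x 60 = 480
Total: 480 + 27 = 507

507


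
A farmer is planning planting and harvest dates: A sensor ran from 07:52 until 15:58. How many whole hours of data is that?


Start: 07:52
End: 15:58
Hour difference: 15 - 7 = 8 hours
Minute difference: 58 - 52 = 6 minutes
Total minutes: 486
Complete hours: 486 / 60 = 8 (remainder 6)

8


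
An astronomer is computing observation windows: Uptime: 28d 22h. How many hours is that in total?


Days: 28
Extra hours: 22
Hours per day: 24
Days to hours: 28 x 24 = 672
Total: 672 + 22 = 694

694


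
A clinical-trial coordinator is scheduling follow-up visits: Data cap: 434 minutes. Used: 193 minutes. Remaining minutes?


Total budget: 434 minutes
Time used: 193 minutes
Remaining: 434 - 193 = 241 minutes
Percent used: 44.5%
Percent remaining: 55.5%

241


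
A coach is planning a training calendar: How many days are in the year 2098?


Year: 2098
Check leap year rules:
Divisible by 4? No
2098 is not a leap year
Days: 365

365


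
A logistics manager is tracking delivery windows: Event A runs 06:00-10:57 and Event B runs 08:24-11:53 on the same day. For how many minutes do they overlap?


Interval A: [360, 657] minutes from midnight
Interval B: [504, 713] minutes from midnight
Overlap start = max(360, 504) = 504
Overlap end = min(657, 713) = 657
Overlap = 657 - 504 = 153 minutes

153


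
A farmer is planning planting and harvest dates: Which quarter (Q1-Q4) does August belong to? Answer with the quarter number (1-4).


Month: August (month 8)
Q1: January-March (months 1-3)
Q2: April-June (months 4-6)
Q3: July-September (months 7-9)
Q4: October-December (months 10-12)
Month 8 falls in Q3

3


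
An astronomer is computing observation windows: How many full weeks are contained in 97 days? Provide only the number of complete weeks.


Total days: 97
Days per week: 7
Division: 97 / 7 = 13 remainder 6
Complete weeks: 13
Remaining days: 6

13


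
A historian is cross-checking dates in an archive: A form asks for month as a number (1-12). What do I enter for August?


Calendar month order:
7. July
8. August <--
9. September
August is month number 8

8


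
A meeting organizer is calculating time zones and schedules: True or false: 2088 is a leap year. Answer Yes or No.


Year: 2088
Divisible by 4? 2088 / 4 = 522.0 -> Yes
Divisible by 100? 2088 / 100 = 20.88 -> No
Divisible by 4 but not 100, so it IS a leap year

Yes


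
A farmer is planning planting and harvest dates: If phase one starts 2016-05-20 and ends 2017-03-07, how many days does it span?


Start date: 2016-05-20
End date: 2017-03-07
May 2016: +12 days
Jun 2016: +30 days
Jul 2016: +31 days
... (8 more months)
Total: 291 days

291


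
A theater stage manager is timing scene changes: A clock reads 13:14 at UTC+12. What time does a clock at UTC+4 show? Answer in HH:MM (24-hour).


Local time: 13:14 at UTC+12 (offset 12h)
Target zone: UTC+4 (offset 4h)
Difference: 4 - (12) = -8 hours
Calculation: 13 + (-8) = 5
Result: 05:14

05:14


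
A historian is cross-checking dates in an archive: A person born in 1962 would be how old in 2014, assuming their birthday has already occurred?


Birth year: 1962
Current year: 2014
Age = current year - birth year
Age = 2014 - 1962 = 52

52


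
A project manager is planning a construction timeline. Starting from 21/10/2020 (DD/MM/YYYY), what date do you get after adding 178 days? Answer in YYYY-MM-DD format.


Start: 2020-10-21
Adding 178 days
Days remaining in October: 10
After October: 168 days still to add
November 2020: 30 days, 138 remaining
December 2020: 31 days, 107 remaining
January 2021: 31 days, 76 remaining
February 2021: 28 days, 48 remaining
Result: 2021-04-17

2021-04-17


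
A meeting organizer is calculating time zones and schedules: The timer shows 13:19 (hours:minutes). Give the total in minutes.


Hours: 13
Minutes: 19
Convert hours to minutes: 13 x 60 = 780
Add remaining minutes: 780 + 19 = 799

799


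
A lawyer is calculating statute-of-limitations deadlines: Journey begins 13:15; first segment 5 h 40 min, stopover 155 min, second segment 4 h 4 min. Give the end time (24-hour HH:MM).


Depart: 13:15
Leg 1: +340 min -> 18:55
Layover: +155 min -> 21:30
Leg 2: +244 min -> 01:34
Total travel: 739 minutes = 12h 19m
Arrival: 01:34

01:34


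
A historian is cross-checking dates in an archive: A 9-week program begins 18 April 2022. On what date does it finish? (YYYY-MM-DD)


Start: 2022-04-18
Weeks to add: 9
Convert to days: 9 x 7 = 63 days
Add 63 days to 2022-04-18
Result: 2022-06-20

2022-06-20


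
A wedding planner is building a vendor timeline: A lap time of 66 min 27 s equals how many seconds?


Minutes: 66
Seconds: 27
Convert minutes to seconds: 66 x 60 = 3960
Add remaining seconds: 3960 + 27 = 3987

3987


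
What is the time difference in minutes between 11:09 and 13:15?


Start time: 11:09 = 669 minutes from midnight
End time: 13:15 = 795 minutes from midnight
Difference: 795 - 669 = 126 minutes
That is 2 hours and 6 minutes

126


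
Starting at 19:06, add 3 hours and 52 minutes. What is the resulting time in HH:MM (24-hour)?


Start time: 19:06
Adding: 3 hours 52 minutes
Minutes: 6 + 52 = 58
Hours: 19 + 3 + 0 = 22
Result: 22:58

22:58


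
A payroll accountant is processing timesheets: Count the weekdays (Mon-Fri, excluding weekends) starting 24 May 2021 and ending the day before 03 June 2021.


Start: 2021-05-24 (Monday)
End (exclusive): 2021-06-03 (Thursday)
Total calendar days: 10
Full weeks: 10 // 7 = 1 -> 5 weekdays
Remaining 3 days starting on Monday:
  Mon(w), Tue(w), Wed(w) -> 3 weekdays
Total business days: 5 + 3 = 8

8


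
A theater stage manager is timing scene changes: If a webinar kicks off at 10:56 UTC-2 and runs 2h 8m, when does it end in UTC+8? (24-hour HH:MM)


Start: 10:56 in UTC-2
Step 1 - add duration:
  minutes: 56 + 8 = 64 (carry 1h)
  hours: 10 + 2 + 1 = 13
  end in UTC-2: 13:04
Step 2 - convert UTC-2 -> UTC+8:
  offset difference: 8 - (-2) = 10 hours
  13 + (10) = 23 -> mod 24 = 23
Result: 23:04 in UTC+8

23:04


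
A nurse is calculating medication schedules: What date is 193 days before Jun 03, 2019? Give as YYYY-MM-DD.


Start: 2019-06-03
Subtracting 193 days
Days already passed in June: 3
After going back through June: 190 more days to subtract
May 2019: 31 days, 159 remaining
April 2019: 30 days, 129 remaining
March 2019: 31 days, 98 remaining
February 2019: 28 days, 70 remaining
Result: 2018-11-22

2018-11-22


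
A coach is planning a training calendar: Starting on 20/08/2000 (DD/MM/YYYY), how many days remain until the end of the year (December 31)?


Start: August 20, 2000
End: December 31, 2000
Days left in August: 11
September: 30
October: 31
November: 30
December: 31
Sum of remaining months: 122
Total: 11 + 122 = 133

133


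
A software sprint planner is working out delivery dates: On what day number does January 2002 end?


Month: January
Year: 2002
January is a 31-day month
Total: 31 days

31


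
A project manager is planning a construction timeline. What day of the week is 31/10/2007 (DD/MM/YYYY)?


Date: 2007-10-31
January 1, 2007 is a Monday
Day of year: 304
Offset from Jan 1: 303 days
303 mod 7 = 2
Result: Wednesday

Wednesday


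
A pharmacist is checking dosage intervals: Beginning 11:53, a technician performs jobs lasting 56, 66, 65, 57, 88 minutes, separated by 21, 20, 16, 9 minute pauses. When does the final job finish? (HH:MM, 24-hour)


Start: 11:53 = 713 min from midnight
  after task 1 (56 min): 12:49
  after break (21 min): 13:10
  after task 2 (66 min): 14:16
  after break (20 min): 14:36
  after task 3 (65 min): 15:41
  after break (16 min): 15:57
  after task 4 (57 min): 16:54
  after break (9 min): 17:03
  after task 5 (88 min): 18:31
Total elapsed: 398 minutes
End time: 18:31

18:31


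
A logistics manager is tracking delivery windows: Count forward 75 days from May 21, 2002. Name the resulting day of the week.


Start: 2002-05-21 (Tuesday)
Step 1 - find target date: add 75 days
  2002-05-21 + 75 days = 2002-08-04
Step 2 - day of week:
  75 mod 7 = 5
  Tuesday + 5 days -> Sunday
Result: Sunday (2002-08-04)

Sunday


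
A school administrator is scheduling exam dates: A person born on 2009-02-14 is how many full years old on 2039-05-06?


Birth: 2009-02-14
Reference: 2039-05-06
Year difference: 2039 - 2009 = 30
Has birthday (02-14) occurred by 05-06? Yes
Age in full years: 30

30


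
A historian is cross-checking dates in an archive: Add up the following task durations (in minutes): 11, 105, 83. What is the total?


Durations: 11, 105, 83
Running sum: 11
+ 105 = 116
+ 83 = 199
Total duration: 199 minutes
That is 3 hours and 19 minutes

199


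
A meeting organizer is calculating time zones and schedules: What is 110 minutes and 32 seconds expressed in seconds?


Minutes: 110
Extra seconds: 32
Seconds per minute: 60
Minutes to seconds: 110 x 60 = 6600
Total: 6600 + 32 = 6632

6632


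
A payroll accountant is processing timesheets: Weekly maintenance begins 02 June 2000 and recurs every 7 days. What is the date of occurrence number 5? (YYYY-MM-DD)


First occurrence: 2000-06-02 (occurrence 1)
Each occurrence is 7 days after the previous.
Occurrence 5 is 4 weeks after the first.
4 weeks = 28 days
2000-06-02 + 28 days = 2000-06-30

2000-06-30


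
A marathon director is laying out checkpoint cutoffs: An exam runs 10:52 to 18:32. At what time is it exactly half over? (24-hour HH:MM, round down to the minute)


Start time: 10:52 = 652 minutes from midnight
End time: 18:32 = 1112 minutes from midnight
Sum: 652 + 1112 = 1764
Midpoint: 1764 / 2 = 882 minutes
Convert: 882 / 60 = 14 hours, 42 minutes
Result: 14:42

14:42


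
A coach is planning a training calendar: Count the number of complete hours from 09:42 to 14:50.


Start: 09:42
End: 14:50
Hour difference: 14 - 9 = 5 hours
Minute difference: 50 - 42 = 8 minutes
Total minutes: 308
Complete hours: 308 / 60 = 5 (remainder 8)

5


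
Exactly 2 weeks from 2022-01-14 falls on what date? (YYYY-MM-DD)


Start: 2022-01-14
Weeks to add: 2
Convert to days: 2 x 7 = 14 days
Add 14 days to 2022-01-14
Result: 2022-01-28

2022-01-28


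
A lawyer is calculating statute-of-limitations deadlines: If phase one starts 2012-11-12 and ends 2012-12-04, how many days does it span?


Start date: 2012-11-12
End date: 2012-12-04
Nov 2012: +19 days
Dec 2012: +3 days
Total: 22 days

22


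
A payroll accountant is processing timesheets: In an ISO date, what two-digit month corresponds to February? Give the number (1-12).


Calendar month order:
1. January
2. February <--
3. March
February is month number 2

2


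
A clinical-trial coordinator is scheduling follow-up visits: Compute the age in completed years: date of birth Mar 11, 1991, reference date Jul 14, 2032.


Birth: 1991-03-11
Reference: 2032-07-14
Year difference: 2032 - 1991 = 41
Has birthday (03-11) occurred by 07-14? Yes
Age in full years: 41

41


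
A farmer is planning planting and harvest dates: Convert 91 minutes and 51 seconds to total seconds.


Minutes: 91
Extra seconds: 51
Seconds per minute: 60
Minutes to seconds: 91 x 60 = 5460
Total: 5460 + 51 = 5511

5511


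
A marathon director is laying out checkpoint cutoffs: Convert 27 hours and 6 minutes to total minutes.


Hours: 27
Minutes: 6
Convert hours to minutes: 27 x 60 = 1620
Add remaining minutes: 1620 + 6 = 1626

1626


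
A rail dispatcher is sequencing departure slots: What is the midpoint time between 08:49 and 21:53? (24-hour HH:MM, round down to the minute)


Start time: 08:49 = 529 minutes from midnight
End time: 21:53 = 1313 minutes from midnight
Sum: 529 + 1313 = 1842
Midpoint: 1842 / 2 = 921 minutes
Convert: 921 / 60 = 15 hours, 21 minutes
Result: 15:21

15:21


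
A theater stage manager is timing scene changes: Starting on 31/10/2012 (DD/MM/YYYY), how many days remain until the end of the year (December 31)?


Start: October 31, 2012
End: December 31, 2012
Days left in October: 0
November: 30
December: 31
Sum of remaining months: 61
Total: 0 + 61 = 61

61


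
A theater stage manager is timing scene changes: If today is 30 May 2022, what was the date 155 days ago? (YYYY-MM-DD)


Start: 2022-05-30
Subtracting 155 days
Days already passed in May: 30
After going back through May: 125 more days to subtract
April 2022: 30 days, 95 remaining
March 2022: 31 days, 64 remaining
February 2022: 28 days, 36 remaining
January 2022: 31 days, 5 remaining
Result: 2021-12-26

2021-12-26


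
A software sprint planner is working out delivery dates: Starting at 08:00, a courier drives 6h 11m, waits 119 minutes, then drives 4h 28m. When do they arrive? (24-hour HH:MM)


Depart: 08:00
Leg 1: +371 min -> 14:11
Layover: +119 min -> 16:10
Leg 2: +268 min -> 20:38
Total travel: 758 minutes = 12h 38m
Arrival: 20:38

20:38


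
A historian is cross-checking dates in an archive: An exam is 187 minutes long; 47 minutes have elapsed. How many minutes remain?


Total budget: 187 minutes
Time used: 47 minutes
Remaining: 187 - 47 = 140 minutes
Percent used: 25.1%
Percent remaining: 74.9%

140


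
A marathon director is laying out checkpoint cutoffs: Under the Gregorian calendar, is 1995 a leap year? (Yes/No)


Year: 1995
Divisible by 4? 1995 / 4 = 498.75 -> No
Not divisible by 4, so NOT a leap year

No


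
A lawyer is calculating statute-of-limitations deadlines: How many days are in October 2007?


Month: October
Year: 2007
October is a 31-day month
Total: 31 days

31


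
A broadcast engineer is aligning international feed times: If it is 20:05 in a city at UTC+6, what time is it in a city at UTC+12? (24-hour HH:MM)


Local time: 20:05 at UTC+6 (offset 6h)
Target zone: UTC+12 (offset 12h)
Difference: 12 - (6) = 6 hours
Calculation: 20 + (6) = 26
Wraparound: (26) mod 24 = 2
Result: 02:05

02:05


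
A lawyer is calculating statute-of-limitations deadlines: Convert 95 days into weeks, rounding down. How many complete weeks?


Total days: 95
Days per week: 7
Division: 95 / 7 = 13 remainder 4
Complete weeks: 13
Remaining days: 4

13


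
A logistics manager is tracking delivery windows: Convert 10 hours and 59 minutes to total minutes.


Hours: 10
Extra minutes: 59
Minutes per hour: 60
Hours to minutes: 10 x 60 = 600
Total: 600 + 59 = 659

659


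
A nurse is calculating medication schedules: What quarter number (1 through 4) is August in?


Month: August (month 8)
Q1: January-March (months 1-3)
Q2: April-June (months 4-6)
Q3: July-September (months 7-9)
Q4: October-December (months 10-12)
Month 8 falls in Q3

3


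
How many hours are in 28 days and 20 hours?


Days: 28
Extra hours: 20
Hours per day: 24
Days to hours: 28 x 24 = 672
Total: 672 + 20 = 692

692


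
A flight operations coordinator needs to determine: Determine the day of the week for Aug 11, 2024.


Date: 2024-08-11
January 1, 2024 is a Monday
Day of year: 224
Offset from Jan 1: 223 days
223 mod 7 = 6
Result: Sunday

Sunday


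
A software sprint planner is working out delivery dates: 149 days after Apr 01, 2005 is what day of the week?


Start: 2005-04-01 (Friday)
Step 1 - find target date: add 149 days
  2005-04-01 + 149 days = 2005-08-28
Step 2 - day of week:
  149 mod 7 = 2
  Friday + 2 days -> Sunday
Result: Sunday (2005-08-28)

Sunday


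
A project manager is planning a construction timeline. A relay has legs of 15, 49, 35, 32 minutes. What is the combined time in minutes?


Durations: 15, 49, 35, 32
Running sum: 15
+ 49 = 64
+ 35 = 99
+ 32 = 131
Total duration: 131 minutes
That is 2 hours and 11 minutes

131


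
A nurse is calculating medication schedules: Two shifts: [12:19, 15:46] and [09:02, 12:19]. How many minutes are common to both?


Interval A: [739, 946] minutes from midnight
Interval B: [542, 739] minutes from midnight
Overlap start = max(739, 542) = 739
Overlap end = min(946, 739) = 739
End <= start, so the intervals do not overlap: 0 minutes

0


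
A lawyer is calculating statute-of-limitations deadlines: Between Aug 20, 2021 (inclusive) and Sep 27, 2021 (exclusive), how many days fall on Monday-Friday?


Start: 2021-08-20 (Friday)
End (exclusive): 2021-09-27 (Monday)
Total calendar days: 38
Full weeks: 38 // 7 = 5 -> 25 weekdays
Remaining 3 days starting on Friday:
  Fri(w), Sat(-), Sun(-) -> 1 weekdays
Total business days: 25 + 1 = 26

26


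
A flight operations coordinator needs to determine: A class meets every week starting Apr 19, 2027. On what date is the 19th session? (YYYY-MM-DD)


First occurrence: 2027-04-19 (occurrence 1)
Each occurrence is 7 days after the previous.
Occurrence 19 is 18 weeks after the first.
18 weeks = 126 days
2027-04-19 + 126 days = 2027-08-23

2027-08-23


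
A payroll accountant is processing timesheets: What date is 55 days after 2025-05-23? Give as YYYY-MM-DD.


Start: 2025-05-23
Adding 55 days
Days remaining in May: 8
After May: 47 days still to add
June 2025: 30 days, 17 remaining
July 2025 has 31 days, need 17
Result: 2025-07-17

2025-07-17


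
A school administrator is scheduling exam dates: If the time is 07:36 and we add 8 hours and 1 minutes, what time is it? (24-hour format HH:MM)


Start time: 07:36
Adding: 8 hours 1 minutes
Minutes: 36 + 1 = 37
Hours: 7 + 8 + 0 = 15
Result: 15:37

15:37


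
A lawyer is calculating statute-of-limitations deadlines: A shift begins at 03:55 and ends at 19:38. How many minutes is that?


Start time: 03:55 = 235 minutes from midnight
End time: 19:38 = 1178 minutes from midnight
Difference: 1178 - 235 = 943 minutes
That is 15 hours and 43 minutes

943


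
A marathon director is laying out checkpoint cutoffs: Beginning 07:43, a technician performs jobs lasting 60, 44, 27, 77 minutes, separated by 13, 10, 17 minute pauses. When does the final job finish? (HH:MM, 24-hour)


Start: 07:43 = 463 min from midnight
  after task 1 (60 min): 08:43
  after break (13 min): 08:56
  after task 2 (44 min): 09:40
  after break (10 min): 09:50
  after task 3 (27 min): 10:17
  after break (17 min): 10:34
  after task 4 (77 min): 11:51
Total elapsed: 248 minutes
End time: 11:51

11:51


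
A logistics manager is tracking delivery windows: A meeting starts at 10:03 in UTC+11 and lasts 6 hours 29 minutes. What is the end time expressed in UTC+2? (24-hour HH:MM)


Start: 10:03 in UTC+11
Step 1 - add duration:
  minutes: 3 + 29 = 32
  hours: 10 + 6 + 0 = 16
  end in UTC+11: 16:32
Step 2 - convert UTC+11 -> UTC+2:
  offset difference: 2 - (11) = -9 hours
  16 + (-9) = 7 -> mod 24 = 7
Result: 07:32 in UTC+2

07:32


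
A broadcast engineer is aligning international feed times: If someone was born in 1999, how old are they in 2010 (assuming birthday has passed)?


Birth year: 1999
Current year: 2010
Age = current year - birth year
Age = 2010 - 1999 = 11

11


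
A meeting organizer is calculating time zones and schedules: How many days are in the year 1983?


Year: 1983
Check leap year rules:
Divisible by 4? No
1983 is not a leap year
Days: 365

365


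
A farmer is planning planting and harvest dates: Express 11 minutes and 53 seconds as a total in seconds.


Minutes: 11
Seconds: 53
Convert minutes to seconds: 11 x 60 = 660
Add remaining seconds: 660 + 53 = 713

713


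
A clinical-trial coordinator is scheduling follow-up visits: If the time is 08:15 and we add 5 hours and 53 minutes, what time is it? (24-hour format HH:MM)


Start time: 08:15
Adding: 5 hours 53 minutes
Minutes: 15 + 53 = 68
Minute overflow: 68 >= 60, so carry 1 hour, minutes = 8
Hours: 8 + 5 + 1 = 14
Result: 14:08

14:08


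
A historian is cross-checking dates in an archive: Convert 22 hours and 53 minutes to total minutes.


Hours: 22
Extra minutes: 53
Minutes per hour: 60
Hours to minutes: 22 x 60 = 1320
Total: 1320 + 53 = 1373

1373


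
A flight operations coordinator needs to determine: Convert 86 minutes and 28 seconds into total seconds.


Minutes: 86
Seconds: 28
Convert minutes to seconds: 86 x 60 = 5160
Add remaining seconds: 5160 + 28 = 5188

5188


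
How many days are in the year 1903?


Year: 1903
Check leap year rules:
Divisible by 4? No
1903 is not a leap year
Days: 365

365


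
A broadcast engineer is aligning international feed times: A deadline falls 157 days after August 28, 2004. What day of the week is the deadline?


Start: 2004-08-28 (Saturday)
Step 1 - find target date: add 157 days
  2004-08-28 + 157 days = 2005-02-01
Step 2 - day of week:
  157 mod 7 = 3
  Saturday + 3 days -> Tuesday
Result: Tuesday (2005-02-01)

Tuesday


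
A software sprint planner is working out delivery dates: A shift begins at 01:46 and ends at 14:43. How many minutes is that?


Start time: 01:46 = 106 minutes from midnight
End time: 14:43 = 883 minutes from midnight
Difference: 883 - 106 = 777 minutes
That is 12 hours and 57 minutes

777


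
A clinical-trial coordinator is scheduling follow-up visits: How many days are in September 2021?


Month: September
Year: 2021
September is a 30-day month
Total: 30 days

30


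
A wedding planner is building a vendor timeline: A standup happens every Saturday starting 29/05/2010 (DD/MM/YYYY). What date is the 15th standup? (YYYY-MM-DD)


First occurrence: 2010-05-29 (occurrence 1)
Each occurrence is 7 days after the previous.
Occurrence 15 is 14 weeks after the first.
14 weeks = 98 days
2010-05-29 + 98 days = 2010-09-04

2010-09-04


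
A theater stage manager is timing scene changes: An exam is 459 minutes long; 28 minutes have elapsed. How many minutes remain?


Total budget: 459 minutes
Time used: 28 minutes
Remaining: 459 - 28 = 431 minutes
Percent used: 6.1%
Percent remaining: 93.9%

431


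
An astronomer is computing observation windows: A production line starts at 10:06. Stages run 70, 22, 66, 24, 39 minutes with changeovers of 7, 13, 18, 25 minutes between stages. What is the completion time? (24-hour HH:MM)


Start: 10:06 = 606 min from midnight
  after task 1 (70 min): 11:16
  after break (7 min): 11:23
  after task 2 (22 min): 11:45
  after break (13 min): 11:58
  after task 3 (66 min): 13:04
  after break (18 min): 13:22
  after task 4 (24 min): 13:46
  after break (25 min): 14:11
  after task 5 (39 min): 14:50
Total elapsed: 284 minutes
End time: 14:50

14:50


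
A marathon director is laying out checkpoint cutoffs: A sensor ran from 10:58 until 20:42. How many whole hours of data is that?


Start: 10:58
End: 20:42
Hour difference: 20 - 10 = 10 hours
Minute difference: 42 - 58 = -16 minutes
Total minutes: 584
Complete hours: 584 / 60 = 9 (remainder 44)

9
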